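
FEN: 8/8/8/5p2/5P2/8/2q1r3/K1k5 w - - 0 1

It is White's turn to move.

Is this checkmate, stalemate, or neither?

stalemate

White to move; white king on a1.
In check: no.
King squares — b1: attacked by Kc1; a2: attacked by Qc2; b2: attacked by Kc1.
Legal moves for White: none.
Not in check and no legal moves → stalemate.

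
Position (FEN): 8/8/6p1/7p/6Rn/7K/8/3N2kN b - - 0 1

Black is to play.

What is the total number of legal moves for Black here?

Black to move; king on g1.
In check: yes, from the white rook on g4.
Legal moves: Kxh1, Kf1, Ng2, hxg4+.
Count: 4.

4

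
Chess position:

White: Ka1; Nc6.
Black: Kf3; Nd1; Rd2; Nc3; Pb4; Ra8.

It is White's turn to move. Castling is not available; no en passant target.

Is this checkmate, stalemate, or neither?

neither

White to move; white king on a1.
In check: yes, from the black rook on a8.
King squares — b1: attacked by Nc3; a2: attacked by Rd2; b2: attacked by Nd1.
Legal moves for White: Na7, Na5.
White is in check but has 2 legal moves → neither.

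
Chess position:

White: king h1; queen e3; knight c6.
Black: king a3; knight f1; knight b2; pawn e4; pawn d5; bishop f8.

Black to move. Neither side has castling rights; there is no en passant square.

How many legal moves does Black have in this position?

Black to move; king on a3.
In check: yes, from the white queen on e3.
Legal moves: Ka4, Ka2, Nd3, Nxe3.
Count: 4.

4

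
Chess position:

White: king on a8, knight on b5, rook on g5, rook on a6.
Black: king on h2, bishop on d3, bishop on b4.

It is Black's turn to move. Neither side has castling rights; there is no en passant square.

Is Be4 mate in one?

After Be4: white king on a8; in check: yes, from the black bishop on e4.
White has 4 legal replies: Kb8, Ka7, Rc6, Rd5.
In check but a legal move exists → not checkmate.

no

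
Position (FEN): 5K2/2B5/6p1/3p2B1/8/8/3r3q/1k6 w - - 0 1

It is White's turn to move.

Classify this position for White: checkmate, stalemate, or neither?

neither

White to move; white king on f8.
In check: no.
Legal moves for White include: Kg8, Ke8, Kg7, Kf7, Ke7, Bcd8, Bb8, Bd6, Bb6, Be5, Ba5, Bcf4, Bg3, Bxh2, Bgd8, Be7, Bh6, Bf6, ... (list truncated; more exist).
White has legal moves and is not in check → neither.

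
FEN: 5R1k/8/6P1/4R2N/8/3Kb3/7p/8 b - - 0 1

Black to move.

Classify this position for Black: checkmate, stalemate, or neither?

checkmate

Black to move; black king on h8.
In check: yes, from the white rook on f8.
King squares — g7: attacked by Nh5; h7: attacked by Pg6; g8: attacked by Rf8.
Legal moves for Black: none.
In check with no legal moves → checkmate.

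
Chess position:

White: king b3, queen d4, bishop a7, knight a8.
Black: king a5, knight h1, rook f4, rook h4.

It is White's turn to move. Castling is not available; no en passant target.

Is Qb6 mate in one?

After Qb6: black king on a5; in check: yes, from the white queen on b6.
King squares — a4: attacked by Kb3; b4: attacked by Kb3; b5: attacked by Qb6; a6: attacked by Qb6; b6: attacked by Ba7.
Black has no legal moves → checkmate.

yes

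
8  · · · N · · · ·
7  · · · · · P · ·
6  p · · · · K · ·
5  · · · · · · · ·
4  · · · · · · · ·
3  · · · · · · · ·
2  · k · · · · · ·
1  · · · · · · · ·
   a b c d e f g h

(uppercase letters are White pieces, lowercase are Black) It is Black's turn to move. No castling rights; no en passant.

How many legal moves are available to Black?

Black to move; king on b2.
In check: no.
Legal moves: Kc3, Kb3, Ka3, Kc2, Ka2, Kc1, Kb1, Ka1, a5.
Count: 9.

9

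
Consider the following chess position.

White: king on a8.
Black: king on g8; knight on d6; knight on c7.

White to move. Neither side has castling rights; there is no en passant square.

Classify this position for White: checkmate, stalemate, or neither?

White to move; white king on a8.
In check: yes, from the black knight on c7.
King squares — a7: available; b7: attacked by Nd6; b8: available.
Legal moves for White: Kb8, Ka7.
White is in check but has 2 legal moves → neither.

neither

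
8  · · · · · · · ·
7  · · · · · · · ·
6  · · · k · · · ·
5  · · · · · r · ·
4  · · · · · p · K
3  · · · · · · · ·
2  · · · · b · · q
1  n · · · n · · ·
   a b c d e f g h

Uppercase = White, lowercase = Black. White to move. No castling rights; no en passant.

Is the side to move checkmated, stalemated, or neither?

checkmate

White to move; white king on h4.
In check: yes, from the black queen on h2.
King squares — g3: attacked by Qh2; h3: attacked by Qh2; g4: attacked by Be2; g5: attacked by Rf5; h5: attacked by Be2.
Legal moves for White: none.
In check with no legal moves → checkmate.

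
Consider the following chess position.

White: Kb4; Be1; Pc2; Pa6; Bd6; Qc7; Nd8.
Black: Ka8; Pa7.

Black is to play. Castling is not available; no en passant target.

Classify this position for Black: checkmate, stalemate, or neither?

stalemate

Black to move; black king on a8.
In check: no.
King squares — a7: own pawn; b7: attacked by Pa6; b8: attacked by Qc7.
Legal moves for Black: none.
Not in check and no legal moves → stalemate.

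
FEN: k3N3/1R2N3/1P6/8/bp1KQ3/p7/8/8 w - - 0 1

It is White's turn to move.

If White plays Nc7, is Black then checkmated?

yes

After Nc7: black king on a8; in check: yes, from the white knight on c7.
King squares — a7: attacked by Pb6; b7: attacked by Qe4; b8: attacked by Rb7.
Black has no legal moves → checkmate.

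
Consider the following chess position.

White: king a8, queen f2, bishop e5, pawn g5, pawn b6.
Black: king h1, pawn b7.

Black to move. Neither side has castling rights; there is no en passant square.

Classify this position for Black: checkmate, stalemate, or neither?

Black to move; black king on h1.
In check: no.
King squares — g1: attacked by Qf2; g2: attacked by Qf2; h2: attacked by Qf2.
Legal moves for Black: none.
Not in check and no legal moves → stalemate.

stalemate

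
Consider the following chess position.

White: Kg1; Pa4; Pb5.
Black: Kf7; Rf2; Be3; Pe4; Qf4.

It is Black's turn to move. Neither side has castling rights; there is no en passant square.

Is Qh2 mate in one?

After Qh2: white king on g1; in check: yes, from the black queen on h2.
King squares — f1: attacked by Rf2; h1: attacked by Qh2; f2: attacked by Qh2; g2: attacked by Rf2; h2: attacked by Rf2.
White has no legal moves → checkmate.

yes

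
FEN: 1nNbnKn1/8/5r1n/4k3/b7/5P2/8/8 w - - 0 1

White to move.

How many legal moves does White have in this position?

White to move; king on f8.
In check: yes, from the black rook on f6.
Legal moves: none.
Count: 0.

0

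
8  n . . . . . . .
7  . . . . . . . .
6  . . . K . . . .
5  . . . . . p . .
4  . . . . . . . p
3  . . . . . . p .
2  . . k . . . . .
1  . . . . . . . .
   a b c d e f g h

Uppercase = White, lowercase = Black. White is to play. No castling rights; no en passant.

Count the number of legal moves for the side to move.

7

White to move; king on d6.
In check: no.
Legal moves: Ke7, Kd7, Ke6, Kc6, Ke5, Kd5, Kc5.
Count: 7.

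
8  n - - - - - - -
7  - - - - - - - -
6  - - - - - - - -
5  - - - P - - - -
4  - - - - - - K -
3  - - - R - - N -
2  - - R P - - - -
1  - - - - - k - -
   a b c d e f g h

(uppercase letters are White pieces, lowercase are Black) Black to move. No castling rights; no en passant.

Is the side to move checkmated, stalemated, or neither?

Black to move; black king on f1.
In check: yes, from the white knight on g3.
King squares — e1: available; g1: available; e2: attacked by Ng3; f2: available; g2: available.
Legal moves for Black: Kg2, Kf2, Kg1, Ke1.
Black is in check but has 4 legal moves → neither.

neither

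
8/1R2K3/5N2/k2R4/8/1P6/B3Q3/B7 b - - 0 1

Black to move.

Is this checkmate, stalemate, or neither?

Black to move; black king on a5.
In check: yes, from the white rook on d5.
King squares — a4: attacked by Pb3; b4: attacked by Rb7; b5: attacked by Qe2; a6: attacked by Qe2; b6: attacked by Rb7.
Legal moves for Black: none.
In check with no legal moves → checkmate.

checkmate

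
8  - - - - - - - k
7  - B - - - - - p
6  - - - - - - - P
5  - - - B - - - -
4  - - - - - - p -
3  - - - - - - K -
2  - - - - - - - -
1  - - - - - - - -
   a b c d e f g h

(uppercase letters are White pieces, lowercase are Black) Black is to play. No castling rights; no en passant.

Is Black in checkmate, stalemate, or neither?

stalemate

Black to move; black king on h8.
In check: no.
King squares — g7: attacked by Ph6; h7: own pawn; g8: attacked by Bd5.
Legal moves for Black: none.
Not in check and no legal moves → stalemate.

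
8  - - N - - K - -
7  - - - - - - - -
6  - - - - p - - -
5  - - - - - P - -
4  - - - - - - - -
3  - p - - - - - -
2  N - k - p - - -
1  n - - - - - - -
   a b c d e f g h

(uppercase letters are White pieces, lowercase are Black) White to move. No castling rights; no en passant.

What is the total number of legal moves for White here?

14

White to move; king on f8.
In check: no.
Legal moves: Kg8, Ke8, Kg7, Kf7, Ke7, Ne7, Na7, Nd6, Nb6, Nb4+, Nc3, Nc1, fxe6, f6.
Count: 14.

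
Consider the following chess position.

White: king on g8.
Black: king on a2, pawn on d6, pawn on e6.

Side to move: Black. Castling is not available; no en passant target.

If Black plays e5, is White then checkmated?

no

After e5: white king on g8; in check: no.
White is not in check, so this cannot be checkmate.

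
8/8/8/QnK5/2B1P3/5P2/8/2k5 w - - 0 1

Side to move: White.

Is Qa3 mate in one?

After Qa3: black king on c1; in check: yes, from the white queen on a3.
Black has 5 legal replies: Kd2, Kc2, Kd1, Kb1, Nxa3.
In check but a legal move exists → not checkmate.

no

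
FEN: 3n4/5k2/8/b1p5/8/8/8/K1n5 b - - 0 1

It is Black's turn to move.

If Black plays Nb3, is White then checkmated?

no

After Nb3: white king on a1; in check: yes, from the black knight on b3.
White has 3 legal replies: Kb2, Ka2, Kb1.
In check but a legal move exists → not checkmate.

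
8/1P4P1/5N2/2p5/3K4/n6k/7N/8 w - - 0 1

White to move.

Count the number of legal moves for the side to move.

7

White to move; king on d4.
In check: yes, from the black pawn on c5.
Legal moves: Ke5, Kd5, Kxc5, Ke4, Ke3, Kd3, Kc3.
Count: 7.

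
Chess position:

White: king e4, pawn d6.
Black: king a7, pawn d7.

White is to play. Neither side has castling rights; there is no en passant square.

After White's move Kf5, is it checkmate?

no

After Kf5: black king on a7; in check: no.
Black is not in check, so this cannot be checkmate.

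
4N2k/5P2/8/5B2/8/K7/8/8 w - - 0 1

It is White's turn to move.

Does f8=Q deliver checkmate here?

yes

After f8=Q: black king on h8; in check: yes, from the white queen on f8.
King squares — g7: attacked by Ne8; h7: attacked by Bf5; g8: attacked by Qf8.
Black has no legal moves → checkmate.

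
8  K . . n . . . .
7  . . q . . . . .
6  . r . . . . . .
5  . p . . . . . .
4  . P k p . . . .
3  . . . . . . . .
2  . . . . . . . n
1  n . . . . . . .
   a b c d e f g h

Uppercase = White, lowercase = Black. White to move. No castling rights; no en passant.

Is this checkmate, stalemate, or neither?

stalemate

White to move; white king on a8.
In check: no.
King squares — a7: attacked by Qc7; b7: attacked by Rb6; b8: attacked by Rb6.
Legal moves for White: none.
Not in check and no legal moves → stalemate.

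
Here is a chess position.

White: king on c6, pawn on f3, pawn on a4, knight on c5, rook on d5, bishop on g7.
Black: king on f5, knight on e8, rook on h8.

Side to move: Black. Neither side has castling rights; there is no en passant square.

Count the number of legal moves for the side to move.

Black to move; king on f5.
In check: yes, from the white rook on d5.
Legal moves: Kg6, Kf4.
Count: 2.

2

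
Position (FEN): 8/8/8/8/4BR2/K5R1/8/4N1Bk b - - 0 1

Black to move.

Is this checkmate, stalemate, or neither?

checkmate

Black to move; black king on h1.
In check: yes, from the white bishop on e4.
King squares — g1: attacked by Rg3; g2: attacked by Ne1; h2: attacked by Bg1.
Legal moves for Black: none.
In check with no legal moves → checkmate.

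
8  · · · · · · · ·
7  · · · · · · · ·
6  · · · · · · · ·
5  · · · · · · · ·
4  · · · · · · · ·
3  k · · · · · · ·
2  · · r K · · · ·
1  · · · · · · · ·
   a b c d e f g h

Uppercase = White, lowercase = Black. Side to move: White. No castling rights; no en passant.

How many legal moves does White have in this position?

5

White to move; king on d2.
In check: yes, from the black rook on c2.
Legal moves: Ke3, Kd3, Kxc2, Ke1, Kd1.
Count: 5.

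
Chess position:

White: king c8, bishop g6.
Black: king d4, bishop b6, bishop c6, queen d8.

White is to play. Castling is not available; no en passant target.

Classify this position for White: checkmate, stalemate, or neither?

White to move; white king on c8.
In check: yes, from the black queen on d8.
King squares — b7: attacked by Bc6; c7: attacked by Bb6; d7: attacked by Bc6; b8: attacked by Qd8; d8: attacked by Bb6.
Legal moves for White: none.
In check with no legal moves → checkmate.

checkmate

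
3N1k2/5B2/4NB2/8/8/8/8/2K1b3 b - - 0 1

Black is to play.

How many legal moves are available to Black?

Black to move; king on f8.
In check: yes, from the white knight on e6.
Legal moves: none.
Count: 0.

0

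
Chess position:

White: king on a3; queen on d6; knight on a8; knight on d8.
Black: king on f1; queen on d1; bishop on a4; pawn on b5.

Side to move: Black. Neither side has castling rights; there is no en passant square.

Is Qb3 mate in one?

After Qb3: white king on a3; in check: yes, from the black queen on b3.
King squares — a2: attacked by Qb3; b2: attacked by Qb3; b3: attacked by Ba4; a4: attacked by Qb3; b4: attacked by Qb3.
White has no legal moves → checkmate.

yes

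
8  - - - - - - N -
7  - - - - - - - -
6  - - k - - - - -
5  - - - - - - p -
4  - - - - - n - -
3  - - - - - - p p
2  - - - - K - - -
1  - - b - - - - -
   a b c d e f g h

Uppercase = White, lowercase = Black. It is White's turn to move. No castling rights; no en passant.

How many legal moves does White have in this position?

4

White to move; king on e2.
In check: yes, from the black knight on f4.
Legal moves: Kf3, Kf1, Ke1, Kd1.
Count: 4.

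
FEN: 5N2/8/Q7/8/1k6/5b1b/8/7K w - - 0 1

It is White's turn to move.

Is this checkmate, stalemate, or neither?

neither

White to move; white king on h1.
In check: yes, from the black bishop on f3.
Legal moves for White: Kh2, Kg1.
White is in check but has 2 legal moves → neither.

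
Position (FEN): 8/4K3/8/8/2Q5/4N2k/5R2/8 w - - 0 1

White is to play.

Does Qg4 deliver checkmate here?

After Qg4: black king on h3; in check: yes, from the white queen on g4.
King squares — g2: attacked by Rf2; h2: attacked by Rf2; g3: attacked by Qg4; g4: attacked by Ne3; h4: attacked by Qg4.
Black has no legal moves → checkmate.

yes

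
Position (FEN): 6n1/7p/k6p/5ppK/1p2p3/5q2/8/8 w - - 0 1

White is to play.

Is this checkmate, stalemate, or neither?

checkmate

White to move; white king on h5.
In check: yes, from the black queen on f3.
King squares — g4: attacked by Qf3; h4: attacked by Pg5; g5: attacked by Ph6; g6: attacked by Ph7; h6: attacked by Ng8.
Legal moves for White: none.
In check with no legal moves → checkmate.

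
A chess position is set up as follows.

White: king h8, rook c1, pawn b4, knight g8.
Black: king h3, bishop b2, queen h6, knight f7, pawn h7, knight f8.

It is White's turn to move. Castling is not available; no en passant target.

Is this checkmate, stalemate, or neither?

checkmate

White to move; white king on h8.
In check: yes, from the black bishop on b2 and the black knight on f7.
King squares — g7: attacked by Bb2; h7: attacked by Qh6; g8: own knight.
Legal moves for White: none.
In check with no legal moves → checkmate.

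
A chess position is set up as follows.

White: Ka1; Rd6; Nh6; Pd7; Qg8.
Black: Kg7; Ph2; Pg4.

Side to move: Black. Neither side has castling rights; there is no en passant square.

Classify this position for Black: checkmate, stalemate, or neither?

checkmate

Black to move; black king on g7.
In check: yes, from the white queen on g8.
King squares — f6: attacked by Rd6; g6: attacked by Rd6; h6: attacked by Rd6; f7: attacked by Nh6; h7: attacked by Qg8; f8: attacked by Qg8; g8: attacked by Nh6; h8: attacked by Qg8.
Legal moves for Black: none.
In check with no legal moves → checkmate.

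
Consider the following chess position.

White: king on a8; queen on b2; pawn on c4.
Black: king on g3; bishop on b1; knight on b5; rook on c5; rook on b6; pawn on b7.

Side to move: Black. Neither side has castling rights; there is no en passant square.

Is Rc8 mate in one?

After Rc8: white king on a8; in check: yes, from the black rook on c8.
King squares — a7: attacked by Nb5; b7: attacked by Rb6; b8: attacked by Rc8.
White has no legal moves → checkmate.

yes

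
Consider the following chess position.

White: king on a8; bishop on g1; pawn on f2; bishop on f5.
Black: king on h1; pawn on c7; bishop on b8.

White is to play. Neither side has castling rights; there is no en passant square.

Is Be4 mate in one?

no

After Be4: black king on h1; in check: yes, from the white bishop on e4.
Black has 1 legal reply: Kxg1.
In check but a legal move exists → not checkmate.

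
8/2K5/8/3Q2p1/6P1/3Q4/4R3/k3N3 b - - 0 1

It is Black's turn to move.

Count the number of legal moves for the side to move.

Black to move; king on a1.
In check: no.
Legal moves: none.
Count: 0.

0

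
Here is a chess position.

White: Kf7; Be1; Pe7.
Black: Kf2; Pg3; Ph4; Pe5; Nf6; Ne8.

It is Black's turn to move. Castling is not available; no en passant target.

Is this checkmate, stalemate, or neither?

Black to move; black king on f2.
In check: yes, from the white bishop on e1.
Legal moves for Black: Kf3, Ke3, Kg2, Ke2, Kg1, Kf1, Kxe1.
Black is in check but has 7 legal moves → neither.

neither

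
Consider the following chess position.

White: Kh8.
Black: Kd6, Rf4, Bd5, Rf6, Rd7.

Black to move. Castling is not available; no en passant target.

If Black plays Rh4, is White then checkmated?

After Rh4: white king on h8; in check: yes, from the black rook on h4.
King squares — g7: attacked by Rd7; h7: attacked by Rh4; g8: attacked by Bd5.
White has no legal moves → checkmate.

yes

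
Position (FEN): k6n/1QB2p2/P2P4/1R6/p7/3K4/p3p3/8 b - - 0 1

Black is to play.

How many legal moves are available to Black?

Black to move; king on a8.
In check: yes, from the white queen on b7.
Legal moves: none.
Count: 0.

0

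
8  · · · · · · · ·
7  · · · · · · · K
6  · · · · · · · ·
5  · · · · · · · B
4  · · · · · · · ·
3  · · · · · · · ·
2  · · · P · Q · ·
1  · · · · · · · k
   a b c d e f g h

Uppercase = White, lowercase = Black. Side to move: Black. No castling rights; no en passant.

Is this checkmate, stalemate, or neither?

Black to move; black king on h1.
In check: no.
King squares — g1: attacked by Qf2; g2: attacked by Qf2; h2: attacked by Qf2.
Legal moves for Black: none.
Not in check and no legal moves → stalemate.

stalemate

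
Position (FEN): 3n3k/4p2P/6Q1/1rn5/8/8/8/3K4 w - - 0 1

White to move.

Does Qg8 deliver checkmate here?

After Qg8: black king on h8; in check: yes, from the white queen on g8.
King squares — g7: attacked by Qg8; h7: attacked by Qg8; g8: attacked by Ph7.
Black has no legal moves → checkmate.

yes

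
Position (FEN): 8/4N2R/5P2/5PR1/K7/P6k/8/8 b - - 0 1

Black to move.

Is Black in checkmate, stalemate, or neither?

Black to move; black king on h3.
In check: yes, from the white rook on h7.
King squares — g2: attacked by Rg5; h2: attacked by Rh7; g3: attacked by Rg5; g4: attacked by Rg5; h4: attacked by Rh7.
Legal moves for Black: none.
In check with no legal moves → checkmate.

checkmate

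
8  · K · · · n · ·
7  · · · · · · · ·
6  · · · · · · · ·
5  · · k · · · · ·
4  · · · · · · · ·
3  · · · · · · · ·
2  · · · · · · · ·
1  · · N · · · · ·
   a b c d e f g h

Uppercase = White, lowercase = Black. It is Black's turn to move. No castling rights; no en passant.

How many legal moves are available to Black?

12

Black to move; king on c5.
In check: no.
Legal moves: Nh7, Nd7+, Ng6, Ne6, Kd6, Kc6, Kb6, Kd5, Kb5, Kd4, Kc4, Kb4.
Count: 12.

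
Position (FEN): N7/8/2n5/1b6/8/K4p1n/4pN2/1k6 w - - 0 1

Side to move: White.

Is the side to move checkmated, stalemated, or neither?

neither

White to move; white king on a3.
In check: no.
Legal moves for White: Nc7, Nb6, Kb3, Ng4, Ne4, Nxh3, Nd3, Nh1, Nd1.
White has 9 legal moves and is not in check → neither.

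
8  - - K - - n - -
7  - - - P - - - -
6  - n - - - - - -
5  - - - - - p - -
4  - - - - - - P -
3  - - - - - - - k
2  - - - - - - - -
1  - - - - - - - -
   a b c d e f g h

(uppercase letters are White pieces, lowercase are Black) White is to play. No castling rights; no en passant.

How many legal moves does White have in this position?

White to move; king on c8.
In check: yes, from the black knight on b6.
Legal moves: Kd8, Kb8, Kc7, Kb7.
Count: 4.

4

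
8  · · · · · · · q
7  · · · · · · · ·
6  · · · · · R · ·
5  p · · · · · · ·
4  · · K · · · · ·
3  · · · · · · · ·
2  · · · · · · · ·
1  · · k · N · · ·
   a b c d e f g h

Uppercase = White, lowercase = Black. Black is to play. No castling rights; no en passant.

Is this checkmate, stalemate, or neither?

neither

Black to move; black king on c1.
In check: no.
Legal moves for Black include: Qg8+, Qf8, Qe8, Qd8, Qc8+, Qb8, Qa8, Qh7, Qg7, Qh6, Qxf6, Qh5, Qh4+, Qh3, Qh2, Qh1, Kd2, Kb2, ... (list truncated; more exist).
Black has legal moves and is not in check → neither.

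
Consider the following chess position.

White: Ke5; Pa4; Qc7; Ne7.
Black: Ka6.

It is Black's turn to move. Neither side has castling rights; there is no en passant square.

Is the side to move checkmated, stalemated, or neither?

Black to move; black king on a6.
In check: no.
King squares — a5: attacked by Qc7; b5: attacked by Pa4; b6: attacked by Qc7; a7: attacked by Qc7; b7: attacked by Qc7.
Legal moves for Black: none.
Not in check and no legal moves → stalemate.

stalemate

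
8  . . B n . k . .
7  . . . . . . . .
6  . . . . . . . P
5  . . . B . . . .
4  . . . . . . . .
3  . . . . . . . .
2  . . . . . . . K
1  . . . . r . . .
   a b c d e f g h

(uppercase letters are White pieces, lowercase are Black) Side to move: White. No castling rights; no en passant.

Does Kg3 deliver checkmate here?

no

After Kg3: black king on f8; in check: no.
Black is not in check, so this cannot be checkmate.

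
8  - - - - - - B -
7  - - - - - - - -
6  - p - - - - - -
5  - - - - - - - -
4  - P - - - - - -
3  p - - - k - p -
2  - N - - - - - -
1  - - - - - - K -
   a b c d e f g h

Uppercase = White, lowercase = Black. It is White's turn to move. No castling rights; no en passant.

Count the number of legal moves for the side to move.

White to move; king on g1.
In check: no.
Legal moves: Bh7, Bf7, Be6, Bd5, Bc4, Bb3, Ba2, Nc4+, Na4, Nd3, Nd1+, Kg2, Kh1, Kf1, b5.
Count: 15.

15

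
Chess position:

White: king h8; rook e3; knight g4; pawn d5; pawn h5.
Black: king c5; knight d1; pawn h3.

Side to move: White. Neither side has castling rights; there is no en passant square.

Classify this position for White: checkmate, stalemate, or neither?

neither

White to move; white king on h8.
In check: no.
Legal moves for White include: Kg8, Kh7, Kg7, Nh6, Nf6, Ne5, Nh2, Nf2, Re8, Re7, Re6, Re5, Re4, Rxh3, Rg3, Rf3, Rd3, Rc3+, ... (list truncated; more exist).
White has legal moves and is not in check → neither.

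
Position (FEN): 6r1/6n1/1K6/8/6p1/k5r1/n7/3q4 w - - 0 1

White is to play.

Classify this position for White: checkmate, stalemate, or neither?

neither

White to move; white king on b6.
In check: no.
Legal moves for White: Kc7, Kb7, Ka7, Kc6, Ka6, Kc5, Kb5, Ka5.
White has 8 legal moves and is not in check → neither.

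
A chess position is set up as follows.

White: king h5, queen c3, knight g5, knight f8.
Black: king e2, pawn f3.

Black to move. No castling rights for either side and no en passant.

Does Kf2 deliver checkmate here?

After Kf2: white king on h5; in check: no.
White is not in check, so this cannot be checkmate.

no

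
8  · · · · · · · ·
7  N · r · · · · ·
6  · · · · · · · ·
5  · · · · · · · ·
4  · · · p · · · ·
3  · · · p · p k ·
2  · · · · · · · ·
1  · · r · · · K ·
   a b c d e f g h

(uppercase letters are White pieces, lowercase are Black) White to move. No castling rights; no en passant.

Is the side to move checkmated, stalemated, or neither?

White to move; white king on g1.
In check: yes, from the black rook on c1.
King squares — f1: attacked by Rc1; h1: attacked by Rc1; f2: attacked by Kg3; g2: attacked by Pf3; h2: attacked by Kg3.
Legal moves for White: none.
In check with no legal moves → checkmate.

checkmate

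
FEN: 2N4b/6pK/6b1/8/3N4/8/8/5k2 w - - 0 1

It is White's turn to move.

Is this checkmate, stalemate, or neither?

White to move; white king on h7.
In check: yes, from the black bishop on g6.
Legal moves for White: Kxh8, Kg8, Kxg6.
White is in check but has 3 legal moves → neither.

neither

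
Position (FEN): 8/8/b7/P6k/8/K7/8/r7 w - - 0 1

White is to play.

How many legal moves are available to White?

White to move; king on a3.
In check: yes, from the black rook on a1.
Legal moves: Kb4, Kb3, Kb2.
Count: 3.

3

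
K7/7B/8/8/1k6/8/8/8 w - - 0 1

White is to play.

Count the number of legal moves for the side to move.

10

White to move; king on a8.
In check: no.
Legal moves: Kb8, Kb7, Ka7, Bg8, Bg6, Bf5, Be4, Bd3, Bc2, Bb1.
Count: 10.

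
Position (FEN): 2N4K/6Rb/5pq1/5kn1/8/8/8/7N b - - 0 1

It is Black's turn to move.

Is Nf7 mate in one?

After Nf7: white king on h8; in check: yes, from the black knight on f7.
White has 1 legal reply: Rxf7.
In check but a legal move exists → not checkmate.

no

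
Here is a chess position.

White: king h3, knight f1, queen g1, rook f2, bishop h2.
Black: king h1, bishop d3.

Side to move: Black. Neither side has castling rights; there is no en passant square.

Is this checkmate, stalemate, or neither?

Black to move; black king on h1.
In check: yes, from the white queen on g1.
King squares — g1: attacked by Bh2; g2: attacked by Qg1; h2: attacked by Nf1.
Legal moves for Black: none.
In check with no legal moves → checkmate.

checkmate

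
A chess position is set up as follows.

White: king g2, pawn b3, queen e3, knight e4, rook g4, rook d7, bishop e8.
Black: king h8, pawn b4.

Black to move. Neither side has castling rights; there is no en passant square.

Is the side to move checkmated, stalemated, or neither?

stalemate

Black to move; black king on h8.
In check: no.
King squares — g7: attacked by Rg4; h7: attacked by Rd7; g8: attacked by Rg4.
Legal moves for Black: none.
Not in check and no legal moves → stalemate.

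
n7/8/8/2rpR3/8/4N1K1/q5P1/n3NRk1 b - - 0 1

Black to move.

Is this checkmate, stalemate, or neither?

checkmate

Black to move; black king on g1.
In check: yes, from the white rook on f1.
King squares — f1: attacked by Ne3; h1: attacked by Rf1; f2: attacked by Rf1; g2: attacked by Ne1; h2: attacked by Kg3.
Legal moves for Black: none.
In check with no legal moves → checkmate.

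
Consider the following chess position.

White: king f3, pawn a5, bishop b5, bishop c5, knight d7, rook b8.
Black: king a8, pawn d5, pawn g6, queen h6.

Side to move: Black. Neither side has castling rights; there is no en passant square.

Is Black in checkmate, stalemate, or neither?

checkmate

Black to move; black king on a8.
In check: yes, from the white rook on b8.
King squares — a7: attacked by Bc5; b7: attacked by Rb8; b8: attacked by Nd7.
Legal moves for Black: none.
In check with no legal moves → checkmate.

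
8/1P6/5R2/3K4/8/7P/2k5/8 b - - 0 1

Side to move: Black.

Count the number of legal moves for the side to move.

Black to move; king on c2.
In check: no.
Legal moves: Kd3, Kc3, Kb3, Kd2, Kb2, Kd1, Kc1, Kb1.
Count: 8.

8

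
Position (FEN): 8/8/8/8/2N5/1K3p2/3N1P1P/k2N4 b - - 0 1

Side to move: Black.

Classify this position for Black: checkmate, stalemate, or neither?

stalemate

Black to move; black king on a1.
In check: no.
King squares — b1: attacked by Nd2; a2: attacked by Kb3; b2: attacked by Nd1.
Legal moves for Black: none.
Not in check and no legal moves → stalemate.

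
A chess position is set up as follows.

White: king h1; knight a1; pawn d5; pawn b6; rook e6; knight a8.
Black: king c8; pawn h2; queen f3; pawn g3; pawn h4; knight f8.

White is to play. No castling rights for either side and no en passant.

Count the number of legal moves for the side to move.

White to move; king on h1.
In check: yes, from the black queen on f3.
Legal moves: none.
Count: 0.

0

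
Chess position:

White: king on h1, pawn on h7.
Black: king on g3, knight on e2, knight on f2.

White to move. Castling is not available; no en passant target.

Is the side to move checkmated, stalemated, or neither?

checkmate

White to move; white king on h1.
In check: yes, from the black knight on f2.
King squares — g1: attacked by Ne2; g2: attacked by Kg3; h2: attacked by Kg3.
Legal moves for White: none.
In check with no legal moves → checkmate.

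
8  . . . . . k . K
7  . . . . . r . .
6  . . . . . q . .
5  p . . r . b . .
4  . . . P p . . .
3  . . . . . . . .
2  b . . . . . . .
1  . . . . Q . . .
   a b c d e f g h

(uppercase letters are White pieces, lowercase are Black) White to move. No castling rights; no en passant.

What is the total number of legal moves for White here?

White to move; king on h8.
In check: yes, from the black queen on f6.
Legal moves: none.
Count: 0.

0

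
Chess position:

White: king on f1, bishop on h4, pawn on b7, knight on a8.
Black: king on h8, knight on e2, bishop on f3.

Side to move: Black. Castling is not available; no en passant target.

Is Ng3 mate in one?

no

After Ng3: white king on f1; in check: yes, from the black knight on g3.
White has 4 legal replies: Kf2, Kg1, Ke1, Bxg3.
In check but a legal move exists → not checkmate.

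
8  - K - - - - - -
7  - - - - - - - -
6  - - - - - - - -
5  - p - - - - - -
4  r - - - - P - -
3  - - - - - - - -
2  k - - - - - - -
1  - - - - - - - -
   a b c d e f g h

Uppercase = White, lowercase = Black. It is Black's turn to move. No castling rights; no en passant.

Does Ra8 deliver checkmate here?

no

After Ra8: white king on b8; in check: yes, from the black rook on a8.
White has 3 legal replies: Kxa8, Kc7, Kb7.
In check but a legal move exists → not checkmate.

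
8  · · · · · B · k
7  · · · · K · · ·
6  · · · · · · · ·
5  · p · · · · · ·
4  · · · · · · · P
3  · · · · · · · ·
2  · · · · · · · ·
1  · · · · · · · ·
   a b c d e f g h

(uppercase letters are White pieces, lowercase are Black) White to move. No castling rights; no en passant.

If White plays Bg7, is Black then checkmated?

no

After Bg7: black king on h8; in check: yes, from the white bishop on g7.
Black has 3 legal replies: Kg8, Kh7, Kxg7.
In check but a legal move exists → not checkmate.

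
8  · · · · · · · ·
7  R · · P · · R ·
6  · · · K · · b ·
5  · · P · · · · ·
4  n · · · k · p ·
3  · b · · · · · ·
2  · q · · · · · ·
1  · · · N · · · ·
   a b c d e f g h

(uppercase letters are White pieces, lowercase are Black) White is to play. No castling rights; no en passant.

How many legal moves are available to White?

White to move; king on d6.
In check: no.
Legal moves: Rg8, Rh7, Rf7, Re7+, Rxg6, Ra8, Rc7, Rb7, Ra6, Ra5, Rxa4+, Ke7, Kc7, Kc6, Ne3, Nc3+, Nf2+, Nxb2, d8=Q, d8=R, d8=B, d8=N, c6.
Count: 23.

23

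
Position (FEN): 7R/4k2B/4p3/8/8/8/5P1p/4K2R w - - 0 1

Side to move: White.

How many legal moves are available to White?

White to move; king on e1.
In check: no.
Legal moves: Rg8, Rf8, Re8+, Rd8, Rc8, Rb8, Ra8, Bg8, Bg6, Bf5, Be4, Bd3, Bc2, Bb1, Rxh2, Rg1, Rf1, Ke2, Kd2, Kf1, Kd1, f3, f4.
Count: 23.

23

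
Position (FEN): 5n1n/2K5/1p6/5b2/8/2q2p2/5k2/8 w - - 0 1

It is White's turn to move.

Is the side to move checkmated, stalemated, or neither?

White to move; white king on c7.
In check: yes, from the black queen on c3.
Legal moves for White: Kd8, Kb8, Kb7, Kd6, Kxb6.
White is in check but has 5 legal moves → neither.

neither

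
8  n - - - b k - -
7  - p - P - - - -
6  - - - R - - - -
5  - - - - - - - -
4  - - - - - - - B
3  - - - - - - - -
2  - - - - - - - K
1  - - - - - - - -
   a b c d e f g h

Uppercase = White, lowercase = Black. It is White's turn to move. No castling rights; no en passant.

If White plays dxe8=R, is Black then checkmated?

no

After dxe8=R: black king on f8; in check: yes, from the white rook on e8.
Black has 3 legal replies: Kxe8, Kg7, Kf7.
In check but a legal move exists → not checkmate.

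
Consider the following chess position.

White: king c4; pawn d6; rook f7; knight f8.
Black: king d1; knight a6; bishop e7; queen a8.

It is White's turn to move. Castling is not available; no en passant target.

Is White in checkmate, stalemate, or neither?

neither

White to move; white king on c4.
In check: no.
Legal moves for White include: Nh7, Nd7, Ng6, Ne6, Rh7, Rg7, Rxe7, Rf6, Rf5, Rf4, Rf3, Rf2, Rf1+, Kb5, Kd4, Kd3, Kc3, Kb3, ... (list truncated; more exist).
White has legal moves and is not in check → neither.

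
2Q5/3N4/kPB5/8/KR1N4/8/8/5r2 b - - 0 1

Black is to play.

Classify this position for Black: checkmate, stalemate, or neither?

Black to move; black king on a6.
In check: yes, from the white queen on c8.
King squares — a5: attacked by Ka4; b5: attacked by Ka4; b6: attacked by Rb4; a7: attacked by Pb6; b7: attacked by Bc6.
Legal moves for Black: none.
In check with no legal moves → checkmate.

checkmate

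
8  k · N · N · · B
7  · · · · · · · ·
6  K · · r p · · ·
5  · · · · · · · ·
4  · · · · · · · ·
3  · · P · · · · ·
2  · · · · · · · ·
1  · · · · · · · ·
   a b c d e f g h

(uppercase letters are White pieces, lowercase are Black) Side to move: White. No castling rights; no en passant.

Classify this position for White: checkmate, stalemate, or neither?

neither

White to move; white king on a6.
In check: yes, from the black rook on d6.
Legal moves for White: Kb5, Ka5, Nexd6, Ncxd6, Nb6+.
White is in check but has 5 legal moves → neither.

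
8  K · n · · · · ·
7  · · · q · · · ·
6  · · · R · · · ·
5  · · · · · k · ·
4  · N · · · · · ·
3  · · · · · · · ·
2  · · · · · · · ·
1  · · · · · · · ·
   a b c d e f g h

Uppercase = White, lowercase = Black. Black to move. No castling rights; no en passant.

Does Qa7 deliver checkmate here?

After Qa7: white king on a8; in check: yes, from the black queen on a7.
King squares — a7: attacked by Nc8; b7: attacked by Qa7; b8: attacked by Qa7.
White has no legal moves → checkmate.

yes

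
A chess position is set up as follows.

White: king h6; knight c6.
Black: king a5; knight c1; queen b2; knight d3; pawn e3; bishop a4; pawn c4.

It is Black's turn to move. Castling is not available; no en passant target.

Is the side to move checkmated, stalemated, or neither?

neither

Black to move; black king on a5.
In check: yes, from the white knight on c6.
Legal moves for Black: Kb6, Ka6, Kb5, Bxc6.
Black is in check but has 4 legal moves → neither.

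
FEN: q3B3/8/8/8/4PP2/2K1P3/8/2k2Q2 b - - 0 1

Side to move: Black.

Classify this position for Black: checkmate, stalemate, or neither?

Black to move; black king on c1.
In check: yes, from the white queen on f1.
King squares — b1: attacked by Qf1; d1: attacked by Qf1; b2: attacked by Kc3; c2: attacked by Kc3; d2: attacked by Kc3.
Legal moves for Black: none.
In check with no legal moves → checkmate.

checkmate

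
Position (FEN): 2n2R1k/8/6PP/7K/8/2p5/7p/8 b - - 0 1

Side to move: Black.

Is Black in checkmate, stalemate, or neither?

checkmate

Black to move; black king on h8.
In check: yes, from the white rook on f8.
King squares — g7: attacked by Ph6; h7: attacked by Pg6; g8: attacked by Rf8.
Legal moves for Black: none.
In check with no legal moves → checkmate.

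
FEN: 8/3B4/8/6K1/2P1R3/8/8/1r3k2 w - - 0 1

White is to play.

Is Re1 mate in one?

After Re1: black king on f1; in check: yes, from the white rook on e1.
Black has 4 legal replies: Kg2, Kf2, Kxe1, Rxe1.
In check but a legal move exists → not checkmate.

no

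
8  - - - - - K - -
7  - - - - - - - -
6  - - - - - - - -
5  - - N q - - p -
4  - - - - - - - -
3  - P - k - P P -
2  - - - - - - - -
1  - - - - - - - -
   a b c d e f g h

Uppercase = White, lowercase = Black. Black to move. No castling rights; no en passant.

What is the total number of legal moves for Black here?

Black to move; king on d3.
In check: yes, from the white knight on c5.
Legal moves: Kd4, Ke3, Kc3, Ke2, Kd2, Kc2, Qxc5+.
Count: 7.

7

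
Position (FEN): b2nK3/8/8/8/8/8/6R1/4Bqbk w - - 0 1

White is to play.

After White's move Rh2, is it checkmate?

no

After Rh2: black king on h1; in check: yes, from the white rook on h2.
Black has 2 legal replies: Kxh2, Bxh2.
In check but a legal move exists → not checkmate.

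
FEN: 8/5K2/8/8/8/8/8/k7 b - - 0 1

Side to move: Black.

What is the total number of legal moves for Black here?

Black to move; king on a1.
In check: no.
Legal moves: Kb2, Ka2, Kb1.
Count: 3.

3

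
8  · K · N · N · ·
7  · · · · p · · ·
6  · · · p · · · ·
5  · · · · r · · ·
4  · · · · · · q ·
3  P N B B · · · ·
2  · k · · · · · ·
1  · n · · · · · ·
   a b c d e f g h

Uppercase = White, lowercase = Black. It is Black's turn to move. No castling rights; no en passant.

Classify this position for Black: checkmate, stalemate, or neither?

Black to move; black king on b2.
In check: yes, from the white bishop on c3.
King squares — a1: attacked by Nb3; b1: own knight; c1: attacked by Nb3; a2: available; c2: attacked by Bd3; a3: available; b3: available; c3: available.
Legal moves for Black: Kxc3, Kxb3, Kxa3, Ka2, Nxc3.
Black is in check but has 5 legal moves → neither.

neither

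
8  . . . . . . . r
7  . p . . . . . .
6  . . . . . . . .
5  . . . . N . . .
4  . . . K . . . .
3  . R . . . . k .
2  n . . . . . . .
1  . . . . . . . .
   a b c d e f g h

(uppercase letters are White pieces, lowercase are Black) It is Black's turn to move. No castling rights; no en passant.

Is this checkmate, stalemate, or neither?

neither

Black to move; black king on g3.
In check: yes, from the white rook on b3.
King squares — f2: available; g2: available; h2: available; f3: attacked by Rb3; h3: attacked by Rb3; f4: available; g4: attacked by Ne5; h4: available.
Legal moves for Black: Kh4, Kf4, Kh2, Kg2, Kf2, Nc3.
Black is in check but has 6 legal moves → neither.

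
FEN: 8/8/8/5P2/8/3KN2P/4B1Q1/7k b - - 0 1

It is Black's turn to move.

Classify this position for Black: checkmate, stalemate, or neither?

Black to move; black king on h1.
In check: yes, from the white queen on g2.
King squares — g1: attacked by Qg2; g2: attacked by Ne3; h2: attacked by Qg2.
Legal moves for Black: none.
In check with no legal moves → checkmate.

checkmate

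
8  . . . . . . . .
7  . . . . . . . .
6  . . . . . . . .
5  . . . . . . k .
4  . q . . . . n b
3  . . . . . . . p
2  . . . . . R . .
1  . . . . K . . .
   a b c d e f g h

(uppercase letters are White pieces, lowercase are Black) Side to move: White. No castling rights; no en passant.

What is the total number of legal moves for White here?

White to move; king on e1.
In check: yes, from the black queen on b4.
Legal moves: Ke2, Kf1, Kd1.
Count: 3.

3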